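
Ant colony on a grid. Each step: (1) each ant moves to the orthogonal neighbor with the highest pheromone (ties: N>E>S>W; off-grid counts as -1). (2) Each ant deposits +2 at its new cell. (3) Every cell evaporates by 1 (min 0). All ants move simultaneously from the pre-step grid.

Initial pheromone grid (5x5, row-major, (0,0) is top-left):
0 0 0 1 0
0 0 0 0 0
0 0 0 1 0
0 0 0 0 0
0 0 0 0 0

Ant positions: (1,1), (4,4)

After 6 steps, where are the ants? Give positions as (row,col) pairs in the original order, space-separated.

Step 1: ant0:(1,1)->N->(0,1) | ant1:(4,4)->N->(3,4)
  grid max=1 at (0,1)
Step 2: ant0:(0,1)->E->(0,2) | ant1:(3,4)->N->(2,4)
  grid max=1 at (0,2)
Step 3: ant0:(0,2)->E->(0,3) | ant1:(2,4)->N->(1,4)
  grid max=1 at (0,3)
Step 4: ant0:(0,3)->E->(0,4) | ant1:(1,4)->N->(0,4)
  grid max=3 at (0,4)
Step 5: ant0:(0,4)->S->(1,4) | ant1:(0,4)->S->(1,4)
  grid max=3 at (1,4)
Step 6: ant0:(1,4)->N->(0,4) | ant1:(1,4)->N->(0,4)
  grid max=5 at (0,4)

(0,4) (0,4)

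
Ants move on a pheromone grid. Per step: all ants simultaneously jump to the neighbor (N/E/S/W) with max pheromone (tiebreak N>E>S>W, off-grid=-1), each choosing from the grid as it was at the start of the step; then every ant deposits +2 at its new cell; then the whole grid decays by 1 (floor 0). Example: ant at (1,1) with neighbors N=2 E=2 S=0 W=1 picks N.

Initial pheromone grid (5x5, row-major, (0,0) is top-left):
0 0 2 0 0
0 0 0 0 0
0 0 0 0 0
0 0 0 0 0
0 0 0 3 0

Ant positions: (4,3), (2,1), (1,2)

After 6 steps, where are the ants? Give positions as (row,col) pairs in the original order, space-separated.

Step 1: ant0:(4,3)->N->(3,3) | ant1:(2,1)->N->(1,1) | ant2:(1,2)->N->(0,2)
  grid max=3 at (0,2)
Step 2: ant0:(3,3)->S->(4,3) | ant1:(1,1)->N->(0,1) | ant2:(0,2)->E->(0,3)
  grid max=3 at (4,3)
Step 3: ant0:(4,3)->N->(3,3) | ant1:(0,1)->E->(0,2) | ant2:(0,3)->W->(0,2)
  grid max=5 at (0,2)
Step 4: ant0:(3,3)->S->(4,3) | ant1:(0,2)->E->(0,3) | ant2:(0,2)->E->(0,3)
  grid max=4 at (0,2)
Step 5: ant0:(4,3)->N->(3,3) | ant1:(0,3)->W->(0,2) | ant2:(0,3)->W->(0,2)
  grid max=7 at (0,2)
Step 6: ant0:(3,3)->S->(4,3) | ant1:(0,2)->E->(0,3) | ant2:(0,2)->E->(0,3)
  grid max=6 at (0,2)

(4,3) (0,3) (0,3)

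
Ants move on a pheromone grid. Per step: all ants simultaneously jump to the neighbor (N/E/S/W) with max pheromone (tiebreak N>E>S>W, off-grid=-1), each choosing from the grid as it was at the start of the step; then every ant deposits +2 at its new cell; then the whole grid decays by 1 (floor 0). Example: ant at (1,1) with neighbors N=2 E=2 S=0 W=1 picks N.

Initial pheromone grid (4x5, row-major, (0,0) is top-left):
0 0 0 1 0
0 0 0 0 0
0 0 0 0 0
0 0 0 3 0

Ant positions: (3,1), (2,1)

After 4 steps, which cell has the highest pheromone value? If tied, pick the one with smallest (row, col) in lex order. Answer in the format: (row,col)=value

Step 1: ant0:(3,1)->N->(2,1) | ant1:(2,1)->N->(1,1)
  grid max=2 at (3,3)
Step 2: ant0:(2,1)->N->(1,1) | ant1:(1,1)->S->(2,1)
  grid max=2 at (1,1)
Step 3: ant0:(1,1)->S->(2,1) | ant1:(2,1)->N->(1,1)
  grid max=3 at (1,1)
Step 4: ant0:(2,1)->N->(1,1) | ant1:(1,1)->S->(2,1)
  grid max=4 at (1,1)
Final grid:
  0 0 0 0 0
  0 4 0 0 0
  0 4 0 0 0
  0 0 0 0 0
Max pheromone 4 at (1,1)

Answer: (1,1)=4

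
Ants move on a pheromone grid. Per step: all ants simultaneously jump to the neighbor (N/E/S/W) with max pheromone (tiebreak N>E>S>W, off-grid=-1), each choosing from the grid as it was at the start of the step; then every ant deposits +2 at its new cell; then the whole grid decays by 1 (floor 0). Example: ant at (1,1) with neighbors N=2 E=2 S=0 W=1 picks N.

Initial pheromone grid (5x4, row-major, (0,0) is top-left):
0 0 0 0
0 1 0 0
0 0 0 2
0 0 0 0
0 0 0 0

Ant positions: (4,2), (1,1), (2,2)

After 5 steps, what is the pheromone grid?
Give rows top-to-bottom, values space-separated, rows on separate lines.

After step 1: ants at (3,2),(0,1),(2,3)
  0 1 0 0
  0 0 0 0
  0 0 0 3
  0 0 1 0
  0 0 0 0
After step 2: ants at (2,2),(0,2),(1,3)
  0 0 1 0
  0 0 0 1
  0 0 1 2
  0 0 0 0
  0 0 0 0
After step 3: ants at (2,3),(0,3),(2,3)
  0 0 0 1
  0 0 0 0
  0 0 0 5
  0 0 0 0
  0 0 0 0
After step 4: ants at (1,3),(1,3),(1,3)
  0 0 0 0
  0 0 0 5
  0 0 0 4
  0 0 0 0
  0 0 0 0
After step 5: ants at (2,3),(2,3),(2,3)
  0 0 0 0
  0 0 0 4
  0 0 0 9
  0 0 0 0
  0 0 0 0

0 0 0 0
0 0 0 4
0 0 0 9
0 0 0 0
0 0 0 0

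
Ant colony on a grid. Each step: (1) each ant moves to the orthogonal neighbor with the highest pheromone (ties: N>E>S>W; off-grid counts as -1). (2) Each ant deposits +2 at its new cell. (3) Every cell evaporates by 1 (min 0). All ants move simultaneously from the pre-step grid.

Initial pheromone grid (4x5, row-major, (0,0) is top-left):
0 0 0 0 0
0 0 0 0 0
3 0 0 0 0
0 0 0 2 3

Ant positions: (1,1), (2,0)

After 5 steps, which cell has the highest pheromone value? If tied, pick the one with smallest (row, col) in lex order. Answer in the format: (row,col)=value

Answer: (2,0)=2

Derivation:
Step 1: ant0:(1,1)->N->(0,1) | ant1:(2,0)->N->(1,0)
  grid max=2 at (2,0)
Step 2: ant0:(0,1)->E->(0,2) | ant1:(1,0)->S->(2,0)
  grid max=3 at (2,0)
Step 3: ant0:(0,2)->E->(0,3) | ant1:(2,0)->N->(1,0)
  grid max=2 at (2,0)
Step 4: ant0:(0,3)->E->(0,4) | ant1:(1,0)->S->(2,0)
  grid max=3 at (2,0)
Step 5: ant0:(0,4)->S->(1,4) | ant1:(2,0)->N->(1,0)
  grid max=2 at (2,0)
Final grid:
  0 0 0 0 0
  1 0 0 0 1
  2 0 0 0 0
  0 0 0 0 0
Max pheromone 2 at (2,0)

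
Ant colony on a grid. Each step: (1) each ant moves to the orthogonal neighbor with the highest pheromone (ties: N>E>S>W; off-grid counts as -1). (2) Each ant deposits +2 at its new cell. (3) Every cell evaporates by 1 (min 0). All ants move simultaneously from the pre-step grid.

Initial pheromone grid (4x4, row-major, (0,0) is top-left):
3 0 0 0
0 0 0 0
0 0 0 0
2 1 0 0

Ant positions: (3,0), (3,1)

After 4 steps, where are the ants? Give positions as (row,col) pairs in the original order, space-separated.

Step 1: ant0:(3,0)->E->(3,1) | ant1:(3,1)->W->(3,0)
  grid max=3 at (3,0)
Step 2: ant0:(3,1)->W->(3,0) | ant1:(3,0)->E->(3,1)
  grid max=4 at (3,0)
Step 3: ant0:(3,0)->E->(3,1) | ant1:(3,1)->W->(3,0)
  grid max=5 at (3,0)
Step 4: ant0:(3,1)->W->(3,0) | ant1:(3,0)->E->(3,1)
  grid max=6 at (3,0)

(3,0) (3,1)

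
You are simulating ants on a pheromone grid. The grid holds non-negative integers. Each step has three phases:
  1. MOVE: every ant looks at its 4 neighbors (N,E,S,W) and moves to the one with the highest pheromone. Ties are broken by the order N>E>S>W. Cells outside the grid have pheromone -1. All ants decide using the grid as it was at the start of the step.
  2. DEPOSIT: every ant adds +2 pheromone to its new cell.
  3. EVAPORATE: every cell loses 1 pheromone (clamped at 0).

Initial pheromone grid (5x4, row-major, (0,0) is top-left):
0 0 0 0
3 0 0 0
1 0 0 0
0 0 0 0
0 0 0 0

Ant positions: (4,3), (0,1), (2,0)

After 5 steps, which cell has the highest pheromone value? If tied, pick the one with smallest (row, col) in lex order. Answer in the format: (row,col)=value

Step 1: ant0:(4,3)->N->(3,3) | ant1:(0,1)->E->(0,2) | ant2:(2,0)->N->(1,0)
  grid max=4 at (1,0)
Step 2: ant0:(3,3)->N->(2,3) | ant1:(0,2)->E->(0,3) | ant2:(1,0)->N->(0,0)
  grid max=3 at (1,0)
Step 3: ant0:(2,3)->N->(1,3) | ant1:(0,3)->S->(1,3) | ant2:(0,0)->S->(1,0)
  grid max=4 at (1,0)
Step 4: ant0:(1,3)->N->(0,3) | ant1:(1,3)->N->(0,3) | ant2:(1,0)->N->(0,0)
  grid max=3 at (0,3)
Step 5: ant0:(0,3)->S->(1,3) | ant1:(0,3)->S->(1,3) | ant2:(0,0)->S->(1,0)
  grid max=5 at (1,3)
Final grid:
  0 0 0 2
  4 0 0 5
  0 0 0 0
  0 0 0 0
  0 0 0 0
Max pheromone 5 at (1,3)

Answer: (1,3)=5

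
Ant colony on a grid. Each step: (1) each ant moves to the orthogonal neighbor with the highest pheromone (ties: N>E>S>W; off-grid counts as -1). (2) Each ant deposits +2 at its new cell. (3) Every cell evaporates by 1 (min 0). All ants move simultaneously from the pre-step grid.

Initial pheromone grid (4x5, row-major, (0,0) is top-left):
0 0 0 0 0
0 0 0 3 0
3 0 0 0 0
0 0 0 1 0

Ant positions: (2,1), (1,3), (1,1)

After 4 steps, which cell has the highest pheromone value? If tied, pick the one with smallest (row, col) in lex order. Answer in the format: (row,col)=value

Answer: (1,3)=5

Derivation:
Step 1: ant0:(2,1)->W->(2,0) | ant1:(1,3)->N->(0,3) | ant2:(1,1)->N->(0,1)
  grid max=4 at (2,0)
Step 2: ant0:(2,0)->N->(1,0) | ant1:(0,3)->S->(1,3) | ant2:(0,1)->E->(0,2)
  grid max=3 at (1,3)
Step 3: ant0:(1,0)->S->(2,0) | ant1:(1,3)->N->(0,3) | ant2:(0,2)->E->(0,3)
  grid max=4 at (2,0)
Step 4: ant0:(2,0)->N->(1,0) | ant1:(0,3)->S->(1,3) | ant2:(0,3)->S->(1,3)
  grid max=5 at (1,3)
Final grid:
  0 0 0 2 0
  1 0 0 5 0
  3 0 0 0 0
  0 0 0 0 0
Max pheromone 5 at (1,3)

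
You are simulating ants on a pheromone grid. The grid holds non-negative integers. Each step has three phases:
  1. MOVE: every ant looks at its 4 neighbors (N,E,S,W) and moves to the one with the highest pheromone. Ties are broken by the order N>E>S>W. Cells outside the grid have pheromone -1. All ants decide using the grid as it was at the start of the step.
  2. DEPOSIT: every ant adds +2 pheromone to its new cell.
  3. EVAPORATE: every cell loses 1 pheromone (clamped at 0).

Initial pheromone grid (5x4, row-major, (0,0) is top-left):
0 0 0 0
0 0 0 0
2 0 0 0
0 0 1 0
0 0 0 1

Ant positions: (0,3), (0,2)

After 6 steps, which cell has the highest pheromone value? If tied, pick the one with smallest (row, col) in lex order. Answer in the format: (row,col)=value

Answer: (0,3)=6

Derivation:
Step 1: ant0:(0,3)->S->(1,3) | ant1:(0,2)->E->(0,3)
  grid max=1 at (0,3)
Step 2: ant0:(1,3)->N->(0,3) | ant1:(0,3)->S->(1,3)
  grid max=2 at (0,3)
Step 3: ant0:(0,3)->S->(1,3) | ant1:(1,3)->N->(0,3)
  grid max=3 at (0,3)
Step 4: ant0:(1,3)->N->(0,3) | ant1:(0,3)->S->(1,3)
  grid max=4 at (0,3)
Step 5: ant0:(0,3)->S->(1,3) | ant1:(1,3)->N->(0,3)
  grid max=5 at (0,3)
Step 6: ant0:(1,3)->N->(0,3) | ant1:(0,3)->S->(1,3)
  grid max=6 at (0,3)
Final grid:
  0 0 0 6
  0 0 0 6
  0 0 0 0
  0 0 0 0
  0 0 0 0
Max pheromone 6 at (0,3)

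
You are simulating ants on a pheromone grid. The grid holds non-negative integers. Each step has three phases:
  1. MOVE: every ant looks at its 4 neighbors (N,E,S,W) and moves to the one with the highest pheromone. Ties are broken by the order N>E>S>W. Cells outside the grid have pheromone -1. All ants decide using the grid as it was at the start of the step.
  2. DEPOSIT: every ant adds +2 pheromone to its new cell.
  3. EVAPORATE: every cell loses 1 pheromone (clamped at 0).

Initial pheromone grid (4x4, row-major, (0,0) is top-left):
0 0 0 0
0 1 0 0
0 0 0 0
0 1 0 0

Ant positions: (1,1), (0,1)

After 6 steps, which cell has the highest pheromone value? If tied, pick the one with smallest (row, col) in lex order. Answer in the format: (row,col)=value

Answer: (1,1)=7

Derivation:
Step 1: ant0:(1,1)->N->(0,1) | ant1:(0,1)->S->(1,1)
  grid max=2 at (1,1)
Step 2: ant0:(0,1)->S->(1,1) | ant1:(1,1)->N->(0,1)
  grid max=3 at (1,1)
Step 3: ant0:(1,1)->N->(0,1) | ant1:(0,1)->S->(1,1)
  grid max=4 at (1,1)
Step 4: ant0:(0,1)->S->(1,1) | ant1:(1,1)->N->(0,1)
  grid max=5 at (1,1)
Step 5: ant0:(1,1)->N->(0,1) | ant1:(0,1)->S->(1,1)
  grid max=6 at (1,1)
Step 6: ant0:(0,1)->S->(1,1) | ant1:(1,1)->N->(0,1)
  grid max=7 at (1,1)
Final grid:
  0 6 0 0
  0 7 0 0
  0 0 0 0
  0 0 0 0
Max pheromone 7 at (1,1)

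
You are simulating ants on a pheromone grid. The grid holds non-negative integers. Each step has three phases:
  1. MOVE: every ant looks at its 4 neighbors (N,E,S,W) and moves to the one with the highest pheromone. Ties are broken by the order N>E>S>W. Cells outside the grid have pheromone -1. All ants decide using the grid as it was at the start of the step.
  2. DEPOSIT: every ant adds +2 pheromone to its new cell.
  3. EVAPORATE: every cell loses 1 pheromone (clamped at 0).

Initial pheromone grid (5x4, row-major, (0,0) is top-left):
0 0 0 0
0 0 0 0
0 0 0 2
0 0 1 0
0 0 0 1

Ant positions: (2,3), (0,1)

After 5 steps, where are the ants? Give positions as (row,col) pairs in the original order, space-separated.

Step 1: ant0:(2,3)->N->(1,3) | ant1:(0,1)->E->(0,2)
  grid max=1 at (0,2)
Step 2: ant0:(1,3)->S->(2,3) | ant1:(0,2)->E->(0,3)
  grid max=2 at (2,3)
Step 3: ant0:(2,3)->N->(1,3) | ant1:(0,3)->S->(1,3)
  grid max=3 at (1,3)
Step 4: ant0:(1,3)->S->(2,3) | ant1:(1,3)->S->(2,3)
  grid max=4 at (2,3)
Step 5: ant0:(2,3)->N->(1,3) | ant1:(2,3)->N->(1,3)
  grid max=5 at (1,3)

(1,3) (1,3)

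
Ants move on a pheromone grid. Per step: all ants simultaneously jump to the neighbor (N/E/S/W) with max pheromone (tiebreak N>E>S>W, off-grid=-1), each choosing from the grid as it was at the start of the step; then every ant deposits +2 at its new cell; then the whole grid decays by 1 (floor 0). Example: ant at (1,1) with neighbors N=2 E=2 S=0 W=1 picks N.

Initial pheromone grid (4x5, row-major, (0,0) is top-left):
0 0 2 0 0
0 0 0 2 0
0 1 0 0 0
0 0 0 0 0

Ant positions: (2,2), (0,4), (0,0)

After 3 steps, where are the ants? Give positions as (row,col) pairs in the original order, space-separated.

Step 1: ant0:(2,2)->W->(2,1) | ant1:(0,4)->S->(1,4) | ant2:(0,0)->E->(0,1)
  grid max=2 at (2,1)
Step 2: ant0:(2,1)->N->(1,1) | ant1:(1,4)->W->(1,3) | ant2:(0,1)->E->(0,2)
  grid max=2 at (0,2)
Step 3: ant0:(1,1)->S->(2,1) | ant1:(1,3)->N->(0,3) | ant2:(0,2)->E->(0,3)
  grid max=3 at (0,3)

(2,1) (0,3) (0,3)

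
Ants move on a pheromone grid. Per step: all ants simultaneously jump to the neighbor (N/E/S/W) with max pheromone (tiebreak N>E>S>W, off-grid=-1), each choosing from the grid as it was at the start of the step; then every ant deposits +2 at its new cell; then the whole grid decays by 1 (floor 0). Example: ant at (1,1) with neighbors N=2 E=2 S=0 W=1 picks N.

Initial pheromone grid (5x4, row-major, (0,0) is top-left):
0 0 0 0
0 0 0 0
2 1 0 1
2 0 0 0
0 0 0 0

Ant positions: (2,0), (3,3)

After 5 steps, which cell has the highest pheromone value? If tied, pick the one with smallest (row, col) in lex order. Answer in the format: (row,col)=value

Answer: (3,0)=3

Derivation:
Step 1: ant0:(2,0)->S->(3,0) | ant1:(3,3)->N->(2,3)
  grid max=3 at (3,0)
Step 2: ant0:(3,0)->N->(2,0) | ant1:(2,3)->N->(1,3)
  grid max=2 at (2,0)
Step 3: ant0:(2,0)->S->(3,0) | ant1:(1,3)->S->(2,3)
  grid max=3 at (3,0)
Step 4: ant0:(3,0)->N->(2,0) | ant1:(2,3)->N->(1,3)
  grid max=2 at (2,0)
Step 5: ant0:(2,0)->S->(3,0) | ant1:(1,3)->S->(2,3)
  grid max=3 at (3,0)
Final grid:
  0 0 0 0
  0 0 0 0
  1 0 0 2
  3 0 0 0
  0 0 0 0
Max pheromone 3 at (3,0)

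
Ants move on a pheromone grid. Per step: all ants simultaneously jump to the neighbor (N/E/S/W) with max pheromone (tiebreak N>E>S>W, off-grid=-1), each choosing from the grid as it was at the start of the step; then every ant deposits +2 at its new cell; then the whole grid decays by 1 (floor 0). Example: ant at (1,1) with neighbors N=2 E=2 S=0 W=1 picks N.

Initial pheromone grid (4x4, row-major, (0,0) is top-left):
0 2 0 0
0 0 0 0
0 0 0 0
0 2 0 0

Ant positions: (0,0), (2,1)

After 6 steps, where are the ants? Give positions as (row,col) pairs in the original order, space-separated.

Step 1: ant0:(0,0)->E->(0,1) | ant1:(2,1)->S->(3,1)
  grid max=3 at (0,1)
Step 2: ant0:(0,1)->E->(0,2) | ant1:(3,1)->N->(2,1)
  grid max=2 at (0,1)
Step 3: ant0:(0,2)->W->(0,1) | ant1:(2,1)->S->(3,1)
  grid max=3 at (0,1)
Step 4: ant0:(0,1)->E->(0,2) | ant1:(3,1)->N->(2,1)
  grid max=2 at (0,1)
Step 5: ant0:(0,2)->W->(0,1) | ant1:(2,1)->S->(3,1)
  grid max=3 at (0,1)
Step 6: ant0:(0,1)->E->(0,2) | ant1:(3,1)->N->(2,1)
  grid max=2 at (0,1)

(0,2) (2,1)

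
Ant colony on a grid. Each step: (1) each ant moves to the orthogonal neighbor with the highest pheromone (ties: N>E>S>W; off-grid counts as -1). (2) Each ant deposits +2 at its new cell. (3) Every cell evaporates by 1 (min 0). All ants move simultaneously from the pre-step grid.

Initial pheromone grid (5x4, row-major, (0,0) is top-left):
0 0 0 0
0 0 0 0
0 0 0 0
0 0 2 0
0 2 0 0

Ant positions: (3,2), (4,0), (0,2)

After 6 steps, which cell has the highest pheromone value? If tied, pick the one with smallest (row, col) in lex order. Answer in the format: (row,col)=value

Step 1: ant0:(3,2)->N->(2,2) | ant1:(4,0)->E->(4,1) | ant2:(0,2)->E->(0,3)
  grid max=3 at (4,1)
Step 2: ant0:(2,2)->S->(3,2) | ant1:(4,1)->N->(3,1) | ant2:(0,3)->S->(1,3)
  grid max=2 at (3,2)
Step 3: ant0:(3,2)->W->(3,1) | ant1:(3,1)->E->(3,2) | ant2:(1,3)->N->(0,3)
  grid max=3 at (3,2)
Step 4: ant0:(3,1)->E->(3,2) | ant1:(3,2)->W->(3,1) | ant2:(0,3)->S->(1,3)
  grid max=4 at (3,2)
Step 5: ant0:(3,2)->W->(3,1) | ant1:(3,1)->E->(3,2) | ant2:(1,3)->N->(0,3)
  grid max=5 at (3,2)
Step 6: ant0:(3,1)->E->(3,2) | ant1:(3,2)->W->(3,1) | ant2:(0,3)->S->(1,3)
  grid max=6 at (3,2)
Final grid:
  0 0 0 0
  0 0 0 1
  0 0 0 0
  0 5 6 0
  0 0 0 0
Max pheromone 6 at (3,2)

Answer: (3,2)=6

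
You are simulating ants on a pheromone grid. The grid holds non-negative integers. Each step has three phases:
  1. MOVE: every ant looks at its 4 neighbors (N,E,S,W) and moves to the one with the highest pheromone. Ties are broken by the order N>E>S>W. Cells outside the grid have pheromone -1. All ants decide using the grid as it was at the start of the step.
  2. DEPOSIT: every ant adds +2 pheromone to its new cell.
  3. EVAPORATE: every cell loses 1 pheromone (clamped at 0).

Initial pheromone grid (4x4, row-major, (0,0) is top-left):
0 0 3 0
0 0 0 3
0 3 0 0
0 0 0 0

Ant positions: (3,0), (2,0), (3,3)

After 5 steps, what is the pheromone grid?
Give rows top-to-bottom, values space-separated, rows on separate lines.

After step 1: ants at (2,0),(2,1),(2,3)
  0 0 2 0
  0 0 0 2
  1 4 0 1
  0 0 0 0
After step 2: ants at (2,1),(2,0),(1,3)
  0 0 1 0
  0 0 0 3
  2 5 0 0
  0 0 0 0
After step 3: ants at (2,0),(2,1),(0,3)
  0 0 0 1
  0 0 0 2
  3 6 0 0
  0 0 0 0
After step 4: ants at (2,1),(2,0),(1,3)
  0 0 0 0
  0 0 0 3
  4 7 0 0
  0 0 0 0
After step 5: ants at (2,0),(2,1),(0,3)
  0 0 0 1
  0 0 0 2
  5 8 0 0
  0 0 0 0

0 0 0 1
0 0 0 2
5 8 0 0
0 0 0 0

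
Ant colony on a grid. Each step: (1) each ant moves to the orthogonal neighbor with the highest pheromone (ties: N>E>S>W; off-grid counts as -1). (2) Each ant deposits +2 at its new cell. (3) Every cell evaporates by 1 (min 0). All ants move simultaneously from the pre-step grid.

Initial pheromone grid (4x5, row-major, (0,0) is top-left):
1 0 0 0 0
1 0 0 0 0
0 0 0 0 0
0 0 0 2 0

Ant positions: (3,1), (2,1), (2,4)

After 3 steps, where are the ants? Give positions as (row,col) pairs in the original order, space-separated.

Step 1: ant0:(3,1)->N->(2,1) | ant1:(2,1)->N->(1,1) | ant2:(2,4)->N->(1,4)
  grid max=1 at (1,1)
Step 2: ant0:(2,1)->N->(1,1) | ant1:(1,1)->S->(2,1) | ant2:(1,4)->N->(0,4)
  grid max=2 at (1,1)
Step 3: ant0:(1,1)->S->(2,1) | ant1:(2,1)->N->(1,1) | ant2:(0,4)->S->(1,4)
  grid max=3 at (1,1)

(2,1) (1,1) (1,4)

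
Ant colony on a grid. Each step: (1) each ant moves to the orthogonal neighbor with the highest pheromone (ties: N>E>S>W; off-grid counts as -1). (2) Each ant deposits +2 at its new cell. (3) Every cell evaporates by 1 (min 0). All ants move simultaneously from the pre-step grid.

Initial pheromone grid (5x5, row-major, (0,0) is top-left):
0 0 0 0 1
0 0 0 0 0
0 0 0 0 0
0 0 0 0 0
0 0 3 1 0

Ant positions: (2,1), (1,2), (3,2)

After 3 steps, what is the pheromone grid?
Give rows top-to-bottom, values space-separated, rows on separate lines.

After step 1: ants at (1,1),(0,2),(4,2)
  0 0 1 0 0
  0 1 0 0 0
  0 0 0 0 0
  0 0 0 0 0
  0 0 4 0 0
After step 2: ants at (0,1),(0,3),(3,2)
  0 1 0 1 0
  0 0 0 0 0
  0 0 0 0 0
  0 0 1 0 0
  0 0 3 0 0
After step 3: ants at (0,2),(0,4),(4,2)
  0 0 1 0 1
  0 0 0 0 0
  0 0 0 0 0
  0 0 0 0 0
  0 0 4 0 0

0 0 1 0 1
0 0 0 0 0
0 0 0 0 0
0 0 0 0 0
0 0 4 0 0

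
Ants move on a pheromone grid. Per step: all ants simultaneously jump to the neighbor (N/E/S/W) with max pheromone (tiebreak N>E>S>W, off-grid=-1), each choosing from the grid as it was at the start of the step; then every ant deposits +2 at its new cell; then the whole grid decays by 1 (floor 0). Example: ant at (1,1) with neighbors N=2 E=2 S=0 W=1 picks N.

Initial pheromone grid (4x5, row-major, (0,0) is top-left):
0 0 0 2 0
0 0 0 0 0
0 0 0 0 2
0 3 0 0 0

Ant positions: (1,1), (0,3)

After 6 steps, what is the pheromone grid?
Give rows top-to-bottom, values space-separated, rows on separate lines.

After step 1: ants at (0,1),(0,4)
  0 1 0 1 1
  0 0 0 0 0
  0 0 0 0 1
  0 2 0 0 0
After step 2: ants at (0,2),(0,3)
  0 0 1 2 0
  0 0 0 0 0
  0 0 0 0 0
  0 1 0 0 0
After step 3: ants at (0,3),(0,2)
  0 0 2 3 0
  0 0 0 0 0
  0 0 0 0 0
  0 0 0 0 0
After step 4: ants at (0,2),(0,3)
  0 0 3 4 0
  0 0 0 0 0
  0 0 0 0 0
  0 0 0 0 0
After step 5: ants at (0,3),(0,2)
  0 0 4 5 0
  0 0 0 0 0
  0 0 0 0 0
  0 0 0 0 0
After step 6: ants at (0,2),(0,3)
  0 0 5 6 0
  0 0 0 0 0
  0 0 0 0 0
  0 0 0 0 0

0 0 5 6 0
0 0 0 0 0
0 0 0 0 0
0 0 0 0 0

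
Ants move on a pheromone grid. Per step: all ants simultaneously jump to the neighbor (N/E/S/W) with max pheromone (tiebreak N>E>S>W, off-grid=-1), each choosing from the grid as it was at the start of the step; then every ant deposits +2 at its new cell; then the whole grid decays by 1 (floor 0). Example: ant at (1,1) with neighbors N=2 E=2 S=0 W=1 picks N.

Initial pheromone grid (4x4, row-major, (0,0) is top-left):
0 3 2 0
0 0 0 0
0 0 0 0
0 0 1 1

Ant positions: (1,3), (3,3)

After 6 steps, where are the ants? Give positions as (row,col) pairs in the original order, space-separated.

Step 1: ant0:(1,3)->N->(0,3) | ant1:(3,3)->W->(3,2)
  grid max=2 at (0,1)
Step 2: ant0:(0,3)->W->(0,2) | ant1:(3,2)->N->(2,2)
  grid max=2 at (0,2)
Step 3: ant0:(0,2)->W->(0,1) | ant1:(2,2)->S->(3,2)
  grid max=2 at (0,1)
Step 4: ant0:(0,1)->E->(0,2) | ant1:(3,2)->N->(2,2)
  grid max=2 at (0,2)
Step 5: ant0:(0,2)->W->(0,1) | ant1:(2,2)->S->(3,2)
  grid max=2 at (0,1)
Step 6: ant0:(0,1)->E->(0,2) | ant1:(3,2)->N->(2,2)
  grid max=2 at (0,2)

(0,2) (2,2)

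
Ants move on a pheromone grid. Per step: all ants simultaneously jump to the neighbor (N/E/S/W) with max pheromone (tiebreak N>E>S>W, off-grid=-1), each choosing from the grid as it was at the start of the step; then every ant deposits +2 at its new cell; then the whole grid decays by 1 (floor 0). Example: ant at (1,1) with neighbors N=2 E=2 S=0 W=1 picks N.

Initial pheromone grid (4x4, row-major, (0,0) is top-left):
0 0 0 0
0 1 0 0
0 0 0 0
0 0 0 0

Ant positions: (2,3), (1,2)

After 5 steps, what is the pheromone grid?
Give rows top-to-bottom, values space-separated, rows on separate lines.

After step 1: ants at (1,3),(1,1)
  0 0 0 0
  0 2 0 1
  0 0 0 0
  0 0 0 0
After step 2: ants at (0,3),(0,1)
  0 1 0 1
  0 1 0 0
  0 0 0 0
  0 0 0 0
After step 3: ants at (1,3),(1,1)
  0 0 0 0
  0 2 0 1
  0 0 0 0
  0 0 0 0
After step 4: ants at (0,3),(0,1)
  0 1 0 1
  0 1 0 0
  0 0 0 0
  0 0 0 0
After step 5: ants at (1,3),(1,1)
  0 0 0 0
  0 2 0 1
  0 0 0 0
  0 0 0 0

0 0 0 0
0 2 0 1
0 0 0 0
0 0 0 0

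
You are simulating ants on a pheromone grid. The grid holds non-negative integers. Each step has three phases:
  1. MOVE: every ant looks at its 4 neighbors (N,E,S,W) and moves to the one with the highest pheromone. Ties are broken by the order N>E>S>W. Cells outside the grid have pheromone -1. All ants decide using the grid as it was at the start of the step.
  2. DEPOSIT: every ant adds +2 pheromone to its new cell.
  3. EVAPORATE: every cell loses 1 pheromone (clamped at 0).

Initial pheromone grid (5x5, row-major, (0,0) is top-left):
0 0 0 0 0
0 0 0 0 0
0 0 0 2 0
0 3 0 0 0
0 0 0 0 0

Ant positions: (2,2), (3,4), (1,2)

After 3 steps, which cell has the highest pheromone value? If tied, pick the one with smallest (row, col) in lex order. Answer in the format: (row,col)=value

Step 1: ant0:(2,2)->E->(2,3) | ant1:(3,4)->N->(2,4) | ant2:(1,2)->N->(0,2)
  grid max=3 at (2,3)
Step 2: ant0:(2,3)->E->(2,4) | ant1:(2,4)->W->(2,3) | ant2:(0,2)->E->(0,3)
  grid max=4 at (2,3)
Step 3: ant0:(2,4)->W->(2,3) | ant1:(2,3)->E->(2,4) | ant2:(0,3)->E->(0,4)
  grid max=5 at (2,3)
Final grid:
  0 0 0 0 1
  0 0 0 0 0
  0 0 0 5 3
  0 0 0 0 0
  0 0 0 0 0
Max pheromone 5 at (2,3)

Answer: (2,3)=5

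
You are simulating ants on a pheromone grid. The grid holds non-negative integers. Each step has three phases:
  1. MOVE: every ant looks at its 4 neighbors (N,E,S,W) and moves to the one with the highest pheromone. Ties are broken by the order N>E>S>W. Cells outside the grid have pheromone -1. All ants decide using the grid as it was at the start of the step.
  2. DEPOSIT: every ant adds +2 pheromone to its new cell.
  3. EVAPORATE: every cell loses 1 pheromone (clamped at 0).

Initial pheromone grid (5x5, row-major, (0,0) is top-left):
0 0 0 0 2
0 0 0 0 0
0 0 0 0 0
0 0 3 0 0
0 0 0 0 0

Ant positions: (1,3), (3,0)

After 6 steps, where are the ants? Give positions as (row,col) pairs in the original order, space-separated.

Step 1: ant0:(1,3)->N->(0,3) | ant1:(3,0)->N->(2,0)
  grid max=2 at (3,2)
Step 2: ant0:(0,3)->E->(0,4) | ant1:(2,0)->N->(1,0)
  grid max=2 at (0,4)
Step 3: ant0:(0,4)->S->(1,4) | ant1:(1,0)->N->(0,0)
  grid max=1 at (0,0)
Step 4: ant0:(1,4)->N->(0,4) | ant1:(0,0)->E->(0,1)
  grid max=2 at (0,4)
Step 5: ant0:(0,4)->S->(1,4) | ant1:(0,1)->E->(0,2)
  grid max=1 at (0,2)
Step 6: ant0:(1,4)->N->(0,4) | ant1:(0,2)->E->(0,3)
  grid max=2 at (0,4)

(0,4) (0,3)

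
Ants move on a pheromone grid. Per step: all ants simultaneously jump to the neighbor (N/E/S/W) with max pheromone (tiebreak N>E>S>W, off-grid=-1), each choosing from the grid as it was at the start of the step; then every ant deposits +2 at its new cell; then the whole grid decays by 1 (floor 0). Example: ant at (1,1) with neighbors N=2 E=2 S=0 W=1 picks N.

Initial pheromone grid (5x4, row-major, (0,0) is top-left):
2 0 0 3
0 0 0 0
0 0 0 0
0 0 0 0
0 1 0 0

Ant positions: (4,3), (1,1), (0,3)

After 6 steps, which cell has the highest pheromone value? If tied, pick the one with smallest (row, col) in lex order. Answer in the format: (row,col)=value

Step 1: ant0:(4,3)->N->(3,3) | ant1:(1,1)->N->(0,1) | ant2:(0,3)->S->(1,3)
  grid max=2 at (0,3)
Step 2: ant0:(3,3)->N->(2,3) | ant1:(0,1)->W->(0,0) | ant2:(1,3)->N->(0,3)
  grid max=3 at (0,3)
Step 3: ant0:(2,3)->N->(1,3) | ant1:(0,0)->E->(0,1) | ant2:(0,3)->S->(1,3)
  grid max=3 at (1,3)
Step 4: ant0:(1,3)->N->(0,3) | ant1:(0,1)->W->(0,0) | ant2:(1,3)->N->(0,3)
  grid max=5 at (0,3)
Step 5: ant0:(0,3)->S->(1,3) | ant1:(0,0)->E->(0,1) | ant2:(0,3)->S->(1,3)
  grid max=5 at (1,3)
Step 6: ant0:(1,3)->N->(0,3) | ant1:(0,1)->W->(0,0) | ant2:(1,3)->N->(0,3)
  grid max=7 at (0,3)
Final grid:
  2 0 0 7
  0 0 0 4
  0 0 0 0
  0 0 0 0
  0 0 0 0
Max pheromone 7 at (0,3)

Answer: (0,3)=7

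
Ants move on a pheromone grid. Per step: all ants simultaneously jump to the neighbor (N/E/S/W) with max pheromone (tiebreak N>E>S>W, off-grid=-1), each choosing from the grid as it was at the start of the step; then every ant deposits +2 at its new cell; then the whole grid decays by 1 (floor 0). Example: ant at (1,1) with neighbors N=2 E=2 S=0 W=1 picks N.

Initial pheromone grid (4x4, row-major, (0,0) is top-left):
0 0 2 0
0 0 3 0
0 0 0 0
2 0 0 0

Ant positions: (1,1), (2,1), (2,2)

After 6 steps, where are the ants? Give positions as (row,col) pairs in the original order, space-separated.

Step 1: ant0:(1,1)->E->(1,2) | ant1:(2,1)->N->(1,1) | ant2:(2,2)->N->(1,2)
  grid max=6 at (1,2)
Step 2: ant0:(1,2)->N->(0,2) | ant1:(1,1)->E->(1,2) | ant2:(1,2)->N->(0,2)
  grid max=7 at (1,2)
Step 3: ant0:(0,2)->S->(1,2) | ant1:(1,2)->N->(0,2) | ant2:(0,2)->S->(1,2)
  grid max=10 at (1,2)
Step 4: ant0:(1,2)->N->(0,2) | ant1:(0,2)->S->(1,2) | ant2:(1,2)->N->(0,2)
  grid max=11 at (1,2)
Step 5: ant0:(0,2)->S->(1,2) | ant1:(1,2)->N->(0,2) | ant2:(0,2)->S->(1,2)
  grid max=14 at (1,2)
Step 6: ant0:(1,2)->N->(0,2) | ant1:(0,2)->S->(1,2) | ant2:(1,2)->N->(0,2)
  grid max=15 at (1,2)

(0,2) (1,2) (0,2)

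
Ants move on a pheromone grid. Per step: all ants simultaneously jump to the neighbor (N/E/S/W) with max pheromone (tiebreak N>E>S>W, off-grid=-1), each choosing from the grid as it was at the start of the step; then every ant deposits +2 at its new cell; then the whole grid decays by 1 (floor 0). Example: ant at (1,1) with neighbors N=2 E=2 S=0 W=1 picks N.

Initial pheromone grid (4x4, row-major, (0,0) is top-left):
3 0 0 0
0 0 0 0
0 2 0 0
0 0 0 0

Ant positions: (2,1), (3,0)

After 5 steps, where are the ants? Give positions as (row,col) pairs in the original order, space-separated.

Step 1: ant0:(2,1)->N->(1,1) | ant1:(3,0)->N->(2,0)
  grid max=2 at (0,0)
Step 2: ant0:(1,1)->S->(2,1) | ant1:(2,0)->E->(2,1)
  grid max=4 at (2,1)
Step 3: ant0:(2,1)->N->(1,1) | ant1:(2,1)->N->(1,1)
  grid max=3 at (1,1)
Step 4: ant0:(1,1)->S->(2,1) | ant1:(1,1)->S->(2,1)
  grid max=6 at (2,1)
Step 5: ant0:(2,1)->N->(1,1) | ant1:(2,1)->N->(1,1)
  grid max=5 at (1,1)

(1,1) (1,1)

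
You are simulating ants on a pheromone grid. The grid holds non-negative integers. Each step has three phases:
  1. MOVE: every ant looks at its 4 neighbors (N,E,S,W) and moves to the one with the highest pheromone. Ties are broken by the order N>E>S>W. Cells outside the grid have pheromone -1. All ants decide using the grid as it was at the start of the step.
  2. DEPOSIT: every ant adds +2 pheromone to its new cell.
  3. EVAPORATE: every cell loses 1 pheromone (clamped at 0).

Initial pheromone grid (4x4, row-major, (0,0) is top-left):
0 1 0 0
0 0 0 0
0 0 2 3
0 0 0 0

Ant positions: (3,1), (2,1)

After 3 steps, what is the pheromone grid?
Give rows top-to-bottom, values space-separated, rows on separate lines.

After step 1: ants at (2,1),(2,2)
  0 0 0 0
  0 0 0 0
  0 1 3 2
  0 0 0 0
After step 2: ants at (2,2),(2,3)
  0 0 0 0
  0 0 0 0
  0 0 4 3
  0 0 0 0
After step 3: ants at (2,3),(2,2)
  0 0 0 0
  0 0 0 0
  0 0 5 4
  0 0 0 0

0 0 0 0
0 0 0 0
0 0 5 4
0 0 0 0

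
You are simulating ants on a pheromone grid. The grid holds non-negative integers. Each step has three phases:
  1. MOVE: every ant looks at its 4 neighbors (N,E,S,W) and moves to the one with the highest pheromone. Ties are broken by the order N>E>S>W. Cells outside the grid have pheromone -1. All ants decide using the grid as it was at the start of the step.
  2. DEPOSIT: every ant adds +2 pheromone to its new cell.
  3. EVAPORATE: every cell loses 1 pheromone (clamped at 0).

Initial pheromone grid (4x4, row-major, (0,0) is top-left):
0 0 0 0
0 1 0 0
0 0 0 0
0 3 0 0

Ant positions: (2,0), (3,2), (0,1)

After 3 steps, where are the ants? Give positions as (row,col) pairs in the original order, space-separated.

Step 1: ant0:(2,0)->N->(1,0) | ant1:(3,2)->W->(3,1) | ant2:(0,1)->S->(1,1)
  grid max=4 at (3,1)
Step 2: ant0:(1,0)->E->(1,1) | ant1:(3,1)->N->(2,1) | ant2:(1,1)->W->(1,0)
  grid max=3 at (1,1)
Step 3: ant0:(1,1)->W->(1,0) | ant1:(2,1)->N->(1,1) | ant2:(1,0)->E->(1,1)
  grid max=6 at (1,1)

(1,0) (1,1) (1,1)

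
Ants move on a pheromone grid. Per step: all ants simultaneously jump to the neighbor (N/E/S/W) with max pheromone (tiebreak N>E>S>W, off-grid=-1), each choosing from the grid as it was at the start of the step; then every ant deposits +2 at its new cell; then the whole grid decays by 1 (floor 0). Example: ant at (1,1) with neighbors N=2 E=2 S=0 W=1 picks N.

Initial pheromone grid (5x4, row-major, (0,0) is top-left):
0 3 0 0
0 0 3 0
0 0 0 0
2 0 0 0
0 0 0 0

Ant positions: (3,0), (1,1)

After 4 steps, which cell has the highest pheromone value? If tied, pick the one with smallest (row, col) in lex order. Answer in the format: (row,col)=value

Step 1: ant0:(3,0)->N->(2,0) | ant1:(1,1)->N->(0,1)
  grid max=4 at (0,1)
Step 2: ant0:(2,0)->S->(3,0) | ant1:(0,1)->E->(0,2)
  grid max=3 at (0,1)
Step 3: ant0:(3,0)->N->(2,0) | ant1:(0,2)->W->(0,1)
  grid max=4 at (0,1)
Step 4: ant0:(2,0)->S->(3,0) | ant1:(0,1)->E->(0,2)
  grid max=3 at (0,1)
Final grid:
  0 3 1 0
  0 0 0 0
  0 0 0 0
  2 0 0 0
  0 0 0 0
Max pheromone 3 at (0,1)

Answer: (0,1)=3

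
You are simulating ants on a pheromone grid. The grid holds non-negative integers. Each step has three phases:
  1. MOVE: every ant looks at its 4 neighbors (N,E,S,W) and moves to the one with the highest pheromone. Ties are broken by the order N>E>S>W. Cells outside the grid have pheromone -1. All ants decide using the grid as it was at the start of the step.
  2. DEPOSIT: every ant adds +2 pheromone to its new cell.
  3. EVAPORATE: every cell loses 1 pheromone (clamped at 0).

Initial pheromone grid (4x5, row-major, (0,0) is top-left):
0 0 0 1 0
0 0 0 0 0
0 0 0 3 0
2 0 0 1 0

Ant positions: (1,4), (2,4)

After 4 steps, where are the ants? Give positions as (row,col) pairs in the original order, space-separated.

Step 1: ant0:(1,4)->N->(0,4) | ant1:(2,4)->W->(2,3)
  grid max=4 at (2,3)
Step 2: ant0:(0,4)->S->(1,4) | ant1:(2,3)->N->(1,3)
  grid max=3 at (2,3)
Step 3: ant0:(1,4)->W->(1,3) | ant1:(1,3)->S->(2,3)
  grid max=4 at (2,3)
Step 4: ant0:(1,3)->S->(2,3) | ant1:(2,3)->N->(1,3)
  grid max=5 at (2,3)

(2,3) (1,3)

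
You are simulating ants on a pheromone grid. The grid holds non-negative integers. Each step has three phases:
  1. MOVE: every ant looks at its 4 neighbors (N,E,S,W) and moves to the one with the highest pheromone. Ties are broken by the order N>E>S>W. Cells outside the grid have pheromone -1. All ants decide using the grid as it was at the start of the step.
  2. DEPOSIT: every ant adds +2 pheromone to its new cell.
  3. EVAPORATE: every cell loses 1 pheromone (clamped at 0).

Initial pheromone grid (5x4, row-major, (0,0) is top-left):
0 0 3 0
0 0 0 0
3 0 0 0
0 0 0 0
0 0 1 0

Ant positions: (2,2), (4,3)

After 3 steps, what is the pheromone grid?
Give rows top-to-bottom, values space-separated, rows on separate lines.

After step 1: ants at (1,2),(4,2)
  0 0 2 0
  0 0 1 0
  2 0 0 0
  0 0 0 0
  0 0 2 0
After step 2: ants at (0,2),(3,2)
  0 0 3 0
  0 0 0 0
  1 0 0 0
  0 0 1 0
  0 0 1 0
After step 3: ants at (0,3),(4,2)
  0 0 2 1
  0 0 0 0
  0 0 0 0
  0 0 0 0
  0 0 2 0

0 0 2 1
0 0 0 0
0 0 0 0
0 0 0 0
0 0 2 0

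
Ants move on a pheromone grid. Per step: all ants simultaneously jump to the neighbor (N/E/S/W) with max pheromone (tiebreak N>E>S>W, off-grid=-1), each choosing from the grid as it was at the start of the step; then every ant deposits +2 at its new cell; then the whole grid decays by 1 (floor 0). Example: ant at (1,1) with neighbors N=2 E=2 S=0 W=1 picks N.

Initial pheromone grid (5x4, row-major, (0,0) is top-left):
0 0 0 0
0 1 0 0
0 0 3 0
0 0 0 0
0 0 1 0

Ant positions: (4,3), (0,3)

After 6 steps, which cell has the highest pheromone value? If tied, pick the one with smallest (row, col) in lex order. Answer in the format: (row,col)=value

Answer: (0,3)=1

Derivation:
Step 1: ant0:(4,3)->W->(4,2) | ant1:(0,3)->S->(1,3)
  grid max=2 at (2,2)
Step 2: ant0:(4,2)->N->(3,2) | ant1:(1,3)->N->(0,3)
  grid max=1 at (0,3)
Step 3: ant0:(3,2)->N->(2,2) | ant1:(0,3)->S->(1,3)
  grid max=2 at (2,2)
Step 4: ant0:(2,2)->N->(1,2) | ant1:(1,3)->N->(0,3)
  grid max=1 at (0,3)
Step 5: ant0:(1,2)->S->(2,2) | ant1:(0,3)->S->(1,3)
  grid max=2 at (2,2)
Step 6: ant0:(2,2)->N->(1,2) | ant1:(1,3)->N->(0,3)
  grid max=1 at (0,3)
Final grid:
  0 0 0 1
  0 0 1 0
  0 0 1 0
  0 0 0 0
  0 0 0 0
Max pheromone 1 at (0,3)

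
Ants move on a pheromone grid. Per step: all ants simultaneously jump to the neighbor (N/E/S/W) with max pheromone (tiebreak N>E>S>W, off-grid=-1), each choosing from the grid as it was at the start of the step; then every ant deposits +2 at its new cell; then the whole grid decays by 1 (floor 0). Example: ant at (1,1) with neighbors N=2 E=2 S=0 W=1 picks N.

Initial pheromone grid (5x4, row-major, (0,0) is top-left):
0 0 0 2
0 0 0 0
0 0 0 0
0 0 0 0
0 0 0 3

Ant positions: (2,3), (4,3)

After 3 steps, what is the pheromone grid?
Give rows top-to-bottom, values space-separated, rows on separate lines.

After step 1: ants at (1,3),(3,3)
  0 0 0 1
  0 0 0 1
  0 0 0 0
  0 0 0 1
  0 0 0 2
After step 2: ants at (0,3),(4,3)
  0 0 0 2
  0 0 0 0
  0 0 0 0
  0 0 0 0
  0 0 0 3
After step 3: ants at (1,3),(3,3)
  0 0 0 1
  0 0 0 1
  0 0 0 0
  0 0 0 1
  0 0 0 2

0 0 0 1
0 0 0 1
0 0 0 0
0 0 0 1
0 0 0 2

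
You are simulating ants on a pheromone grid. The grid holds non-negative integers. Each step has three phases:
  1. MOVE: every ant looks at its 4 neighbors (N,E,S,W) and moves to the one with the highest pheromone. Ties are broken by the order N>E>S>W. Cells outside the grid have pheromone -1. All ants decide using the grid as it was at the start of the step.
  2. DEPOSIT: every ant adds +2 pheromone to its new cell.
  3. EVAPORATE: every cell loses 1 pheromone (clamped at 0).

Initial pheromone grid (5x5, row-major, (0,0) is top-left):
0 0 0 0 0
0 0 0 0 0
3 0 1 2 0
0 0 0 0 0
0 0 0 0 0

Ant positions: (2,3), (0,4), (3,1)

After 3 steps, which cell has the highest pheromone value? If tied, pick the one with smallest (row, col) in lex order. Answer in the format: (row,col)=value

Step 1: ant0:(2,3)->W->(2,2) | ant1:(0,4)->S->(1,4) | ant2:(3,1)->N->(2,1)
  grid max=2 at (2,0)
Step 2: ant0:(2,2)->E->(2,3) | ant1:(1,4)->N->(0,4) | ant2:(2,1)->E->(2,2)
  grid max=3 at (2,2)
Step 3: ant0:(2,3)->W->(2,2) | ant1:(0,4)->S->(1,4) | ant2:(2,2)->E->(2,3)
  grid max=4 at (2,2)
Final grid:
  0 0 0 0 0
  0 0 0 0 1
  0 0 4 3 0
  0 0 0 0 0
  0 0 0 0 0
Max pheromone 4 at (2,2)

Answer: (2,2)=4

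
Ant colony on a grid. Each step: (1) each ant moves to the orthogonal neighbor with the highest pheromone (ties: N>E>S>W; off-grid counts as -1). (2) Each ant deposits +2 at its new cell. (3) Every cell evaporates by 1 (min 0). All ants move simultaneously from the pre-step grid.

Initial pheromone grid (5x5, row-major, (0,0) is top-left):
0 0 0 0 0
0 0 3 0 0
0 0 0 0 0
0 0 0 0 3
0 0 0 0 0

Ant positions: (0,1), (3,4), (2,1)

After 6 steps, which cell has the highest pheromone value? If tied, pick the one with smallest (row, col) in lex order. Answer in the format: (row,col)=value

Answer: (1,2)=9

Derivation:
Step 1: ant0:(0,1)->E->(0,2) | ant1:(3,4)->N->(2,4) | ant2:(2,1)->N->(1,1)
  grid max=2 at (1,2)
Step 2: ant0:(0,2)->S->(1,2) | ant1:(2,4)->S->(3,4) | ant2:(1,1)->E->(1,2)
  grid max=5 at (1,2)
Step 3: ant0:(1,2)->N->(0,2) | ant1:(3,4)->N->(2,4) | ant2:(1,2)->N->(0,2)
  grid max=4 at (1,2)
Step 4: ant0:(0,2)->S->(1,2) | ant1:(2,4)->S->(3,4) | ant2:(0,2)->S->(1,2)
  grid max=7 at (1,2)
Step 5: ant0:(1,2)->N->(0,2) | ant1:(3,4)->N->(2,4) | ant2:(1,2)->N->(0,2)
  grid max=6 at (1,2)
Step 6: ant0:(0,2)->S->(1,2) | ant1:(2,4)->S->(3,4) | ant2:(0,2)->S->(1,2)
  grid max=9 at (1,2)
Final grid:
  0 0 4 0 0
  0 0 9 0 0
  0 0 0 0 0
  0 0 0 0 3
  0 0 0 0 0
Max pheromone 9 at (1,2)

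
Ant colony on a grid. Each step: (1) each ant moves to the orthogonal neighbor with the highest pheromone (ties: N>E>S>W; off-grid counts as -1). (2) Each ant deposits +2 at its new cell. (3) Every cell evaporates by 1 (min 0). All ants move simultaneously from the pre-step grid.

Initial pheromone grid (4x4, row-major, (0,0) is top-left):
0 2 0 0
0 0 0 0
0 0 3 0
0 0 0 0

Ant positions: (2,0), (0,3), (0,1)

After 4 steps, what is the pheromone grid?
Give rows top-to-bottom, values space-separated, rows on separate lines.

After step 1: ants at (1,0),(1,3),(0,2)
  0 1 1 0
  1 0 0 1
  0 0 2 0
  0 0 0 0
After step 2: ants at (0,0),(0,3),(0,1)
  1 2 0 1
  0 0 0 0
  0 0 1 0
  0 0 0 0
After step 3: ants at (0,1),(1,3),(0,0)
  2 3 0 0
  0 0 0 1
  0 0 0 0
  0 0 0 0
After step 4: ants at (0,0),(0,3),(0,1)
  3 4 0 1
  0 0 0 0
  0 0 0 0
  0 0 0 0

3 4 0 1
0 0 0 0
0 0 0 0
0 0 0 0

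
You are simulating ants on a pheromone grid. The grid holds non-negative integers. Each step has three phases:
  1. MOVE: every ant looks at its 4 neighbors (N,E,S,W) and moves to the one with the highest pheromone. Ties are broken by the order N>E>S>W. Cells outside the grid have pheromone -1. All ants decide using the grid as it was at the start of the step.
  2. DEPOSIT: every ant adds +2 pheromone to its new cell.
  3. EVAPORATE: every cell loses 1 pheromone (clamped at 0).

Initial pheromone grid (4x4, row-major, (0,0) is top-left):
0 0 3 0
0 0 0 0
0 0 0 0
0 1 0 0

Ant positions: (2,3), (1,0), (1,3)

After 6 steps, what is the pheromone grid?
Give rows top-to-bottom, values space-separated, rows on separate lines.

After step 1: ants at (1,3),(0,0),(0,3)
  1 0 2 1
  0 0 0 1
  0 0 0 0
  0 0 0 0
After step 2: ants at (0,3),(0,1),(0,2)
  0 1 3 2
  0 0 0 0
  0 0 0 0
  0 0 0 0
After step 3: ants at (0,2),(0,2),(0,3)
  0 0 6 3
  0 0 0 0
  0 0 0 0
  0 0 0 0
After step 4: ants at (0,3),(0,3),(0,2)
  0 0 7 6
  0 0 0 0
  0 0 0 0
  0 0 0 0
After step 5: ants at (0,2),(0,2),(0,3)
  0 0 10 7
  0 0 0 0
  0 0 0 0
  0 0 0 0
After step 6: ants at (0,3),(0,3),(0,2)
  0 0 11 10
  0 0 0 0
  0 0 0 0
  0 0 0 0

0 0 11 10
0 0 0 0
0 0 0 0
0 0 0 0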